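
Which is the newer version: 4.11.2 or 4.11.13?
4.11.13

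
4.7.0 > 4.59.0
False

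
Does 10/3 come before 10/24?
Yes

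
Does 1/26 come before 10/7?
Yes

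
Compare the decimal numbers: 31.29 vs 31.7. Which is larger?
31.7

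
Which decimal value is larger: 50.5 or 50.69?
50.69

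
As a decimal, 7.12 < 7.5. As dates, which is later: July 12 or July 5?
July 12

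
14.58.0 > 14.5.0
True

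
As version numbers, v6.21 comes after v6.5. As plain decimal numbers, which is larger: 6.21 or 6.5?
6.5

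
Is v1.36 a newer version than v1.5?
Yes. Version numbers are compared segment by segment as integers, not as decimals: minor version 36 > 5, so v1.36 > v1.5 (even though the decimal 1.36 < 1.5).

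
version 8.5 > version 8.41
False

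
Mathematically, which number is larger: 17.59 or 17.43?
17.59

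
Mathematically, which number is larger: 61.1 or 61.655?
61.655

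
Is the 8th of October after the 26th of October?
No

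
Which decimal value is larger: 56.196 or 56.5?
56.5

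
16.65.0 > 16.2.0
True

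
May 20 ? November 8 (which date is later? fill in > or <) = <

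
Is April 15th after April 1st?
Yes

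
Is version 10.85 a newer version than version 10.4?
Yes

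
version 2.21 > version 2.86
False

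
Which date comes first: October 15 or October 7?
October 7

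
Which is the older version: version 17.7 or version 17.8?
version 17.7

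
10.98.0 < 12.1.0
True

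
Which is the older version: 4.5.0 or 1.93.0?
1.93.0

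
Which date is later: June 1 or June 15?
June 15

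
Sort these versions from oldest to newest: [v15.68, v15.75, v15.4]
[v15.4, v15.68, v15.75]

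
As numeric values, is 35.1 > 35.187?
False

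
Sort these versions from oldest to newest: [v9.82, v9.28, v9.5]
[v9.5, v9.28, v9.82]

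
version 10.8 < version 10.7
False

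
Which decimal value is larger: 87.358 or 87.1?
87.358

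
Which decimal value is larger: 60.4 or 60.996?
60.996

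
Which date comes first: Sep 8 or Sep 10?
Sep 8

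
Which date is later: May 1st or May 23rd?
May 23rd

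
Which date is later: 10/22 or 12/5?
12/5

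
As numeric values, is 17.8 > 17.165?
True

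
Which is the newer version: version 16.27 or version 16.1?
version 16.27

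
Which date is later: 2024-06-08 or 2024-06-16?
2024-06-16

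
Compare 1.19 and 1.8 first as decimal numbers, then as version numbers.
As decimals: 1.19 < 1.8. As versions: v1.19 > v1.8 (minor version 19 > 8).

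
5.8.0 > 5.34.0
False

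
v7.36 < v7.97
True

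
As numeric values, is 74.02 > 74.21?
False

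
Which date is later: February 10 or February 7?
February 10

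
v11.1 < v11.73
True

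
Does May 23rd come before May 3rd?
No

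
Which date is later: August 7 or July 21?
August 7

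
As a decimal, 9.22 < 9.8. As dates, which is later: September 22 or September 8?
September 22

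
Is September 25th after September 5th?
Yes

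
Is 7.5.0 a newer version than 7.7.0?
No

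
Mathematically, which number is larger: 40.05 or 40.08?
40.08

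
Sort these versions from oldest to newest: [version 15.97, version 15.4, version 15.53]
[version 15.4, version 15.53, version 15.97]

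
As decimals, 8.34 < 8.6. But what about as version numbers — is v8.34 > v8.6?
True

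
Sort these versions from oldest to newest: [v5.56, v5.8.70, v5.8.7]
[v5.8.7, v5.8.70, v5.56]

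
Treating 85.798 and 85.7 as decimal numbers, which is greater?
85.798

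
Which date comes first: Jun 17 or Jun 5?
Jun 5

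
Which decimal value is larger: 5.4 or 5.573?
5.573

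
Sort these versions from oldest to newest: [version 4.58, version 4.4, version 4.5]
[version 4.4, version 4.5, version 4.58]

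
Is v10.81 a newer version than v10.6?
Yes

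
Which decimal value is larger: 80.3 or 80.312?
80.312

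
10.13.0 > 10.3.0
True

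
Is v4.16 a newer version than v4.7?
Yes. Version numbers are compared segment by segment as integers, not as decimals: minor version 16 > 7, so v4.16 > v4.7 (even though the decimal 4.16 < 4.7).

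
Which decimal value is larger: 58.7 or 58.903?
58.903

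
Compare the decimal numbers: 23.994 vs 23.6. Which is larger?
23.994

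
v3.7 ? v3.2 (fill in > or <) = >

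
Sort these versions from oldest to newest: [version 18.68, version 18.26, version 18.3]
[version 18.3, version 18.26, version 18.68]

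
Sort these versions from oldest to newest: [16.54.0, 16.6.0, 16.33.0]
[16.6.0, 16.33.0, 16.54.0]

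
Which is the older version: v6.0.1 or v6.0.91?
v6.0.1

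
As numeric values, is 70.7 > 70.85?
False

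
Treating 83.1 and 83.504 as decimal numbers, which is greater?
83.504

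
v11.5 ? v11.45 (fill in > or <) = <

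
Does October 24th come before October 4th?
No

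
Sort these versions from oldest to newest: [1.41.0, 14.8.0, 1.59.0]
[1.41.0, 1.59.0, 14.8.0]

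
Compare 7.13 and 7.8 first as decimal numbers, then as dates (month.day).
As decimals: 7.13 < 7.8. As dates: 7/13 is later than 7/8 (day 13 > day 8).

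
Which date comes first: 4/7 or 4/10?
4/7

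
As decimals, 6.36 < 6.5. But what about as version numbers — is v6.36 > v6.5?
True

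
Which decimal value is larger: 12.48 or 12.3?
12.48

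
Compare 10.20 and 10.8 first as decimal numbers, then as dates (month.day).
As decimals: 10.20 < 10.8. As dates: 10/20 is later than 10/8 (day 20 > day 8).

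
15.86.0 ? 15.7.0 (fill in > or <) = >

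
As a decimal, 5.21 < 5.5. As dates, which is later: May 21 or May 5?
May 21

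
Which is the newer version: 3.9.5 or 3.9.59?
3.9.59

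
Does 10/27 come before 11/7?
Yes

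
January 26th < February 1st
True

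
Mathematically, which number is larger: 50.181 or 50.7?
50.7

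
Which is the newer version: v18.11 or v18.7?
v18.11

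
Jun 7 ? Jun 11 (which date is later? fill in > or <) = <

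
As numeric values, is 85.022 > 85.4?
False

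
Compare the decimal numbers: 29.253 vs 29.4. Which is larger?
29.4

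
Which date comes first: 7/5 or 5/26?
5/26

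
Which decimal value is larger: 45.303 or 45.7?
45.7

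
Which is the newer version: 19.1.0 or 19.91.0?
19.91.0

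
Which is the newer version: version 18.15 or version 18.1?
version 18.15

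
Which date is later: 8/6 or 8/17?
8/17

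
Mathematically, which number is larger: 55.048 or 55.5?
55.5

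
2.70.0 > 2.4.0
True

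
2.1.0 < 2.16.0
True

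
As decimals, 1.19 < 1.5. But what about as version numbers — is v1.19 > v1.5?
True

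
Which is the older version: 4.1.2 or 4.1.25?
4.1.2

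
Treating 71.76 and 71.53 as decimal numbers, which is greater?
71.76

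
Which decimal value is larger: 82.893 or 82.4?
82.893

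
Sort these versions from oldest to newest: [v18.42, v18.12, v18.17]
[v18.12, v18.17, v18.42]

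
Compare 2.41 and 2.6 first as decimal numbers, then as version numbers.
As decimals: 2.41 < 2.6. As versions: v2.41 > v2.6 (minor version 41 > 6).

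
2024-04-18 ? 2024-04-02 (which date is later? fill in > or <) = >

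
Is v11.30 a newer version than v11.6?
Yes. Version numbers are compared segment by segment as integers, not as decimals: minor version 30 > 6, so v11.30 > v11.6 (even though the decimal 11.30 < 11.6).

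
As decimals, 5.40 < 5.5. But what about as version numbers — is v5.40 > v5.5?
True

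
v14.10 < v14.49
True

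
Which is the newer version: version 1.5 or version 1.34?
version 1.34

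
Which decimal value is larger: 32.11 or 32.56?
32.56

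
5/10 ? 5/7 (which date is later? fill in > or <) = >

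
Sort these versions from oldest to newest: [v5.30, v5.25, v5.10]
[v5.10, v5.25, v5.30]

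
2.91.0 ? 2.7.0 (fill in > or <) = >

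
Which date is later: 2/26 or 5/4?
5/4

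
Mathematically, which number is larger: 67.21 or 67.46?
67.46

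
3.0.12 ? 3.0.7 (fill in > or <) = >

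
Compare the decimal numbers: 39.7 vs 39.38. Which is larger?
39.7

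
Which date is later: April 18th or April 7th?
April 18th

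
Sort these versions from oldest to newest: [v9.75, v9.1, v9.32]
[v9.1, v9.32, v9.75]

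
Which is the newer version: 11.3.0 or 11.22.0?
11.22.0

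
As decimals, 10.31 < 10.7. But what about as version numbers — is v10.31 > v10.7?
True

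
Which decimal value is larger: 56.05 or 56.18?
56.18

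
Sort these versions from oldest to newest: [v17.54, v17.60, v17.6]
[v17.6, v17.54, v17.60]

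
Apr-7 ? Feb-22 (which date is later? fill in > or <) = >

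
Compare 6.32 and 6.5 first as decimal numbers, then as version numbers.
As decimals: 6.32 < 6.5. As versions: v6.32 > v6.5 (minor version 32 > 5).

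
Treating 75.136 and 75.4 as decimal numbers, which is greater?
75.4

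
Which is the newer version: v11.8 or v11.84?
v11.84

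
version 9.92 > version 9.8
True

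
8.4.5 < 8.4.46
True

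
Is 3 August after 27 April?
Yes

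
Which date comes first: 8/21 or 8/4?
8/4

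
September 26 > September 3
True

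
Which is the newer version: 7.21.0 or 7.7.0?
7.21.0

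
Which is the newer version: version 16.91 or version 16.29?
version 16.91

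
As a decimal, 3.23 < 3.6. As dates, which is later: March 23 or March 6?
March 23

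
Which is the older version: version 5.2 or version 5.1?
version 5.1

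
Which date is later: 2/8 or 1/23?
2/8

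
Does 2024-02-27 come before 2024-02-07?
No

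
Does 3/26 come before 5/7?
Yes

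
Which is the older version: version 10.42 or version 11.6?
version 10.42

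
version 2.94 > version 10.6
False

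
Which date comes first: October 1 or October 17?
October 1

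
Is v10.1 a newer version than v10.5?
No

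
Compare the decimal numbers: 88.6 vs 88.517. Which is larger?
88.6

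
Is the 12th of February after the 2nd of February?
Yes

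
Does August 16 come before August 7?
No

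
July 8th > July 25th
False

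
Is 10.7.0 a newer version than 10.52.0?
No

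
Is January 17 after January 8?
Yes. Day 17 comes after day 8 in January — this is a date comparison, not a decimal one (the decimal 1.17 would be smaller than 1.8).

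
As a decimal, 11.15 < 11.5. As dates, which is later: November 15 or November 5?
November 15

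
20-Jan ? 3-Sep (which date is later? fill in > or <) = <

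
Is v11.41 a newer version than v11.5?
Yes. Version numbers are compared segment by segment as integers, not as decimals: minor version 41 > 5, so v11.41 > v11.5 (even though the decimal 11.41 < 11.5).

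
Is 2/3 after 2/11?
No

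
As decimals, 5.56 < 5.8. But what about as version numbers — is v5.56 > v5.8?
True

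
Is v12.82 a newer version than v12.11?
Yes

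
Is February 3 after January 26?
Yes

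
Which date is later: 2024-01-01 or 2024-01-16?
2024-01-16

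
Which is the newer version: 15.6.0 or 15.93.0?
15.93.0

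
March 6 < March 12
True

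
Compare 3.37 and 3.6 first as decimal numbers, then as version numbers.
As decimals: 3.37 < 3.6. As versions: v3.37 > v3.6 (minor version 37 > 6).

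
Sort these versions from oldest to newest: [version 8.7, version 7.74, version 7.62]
[version 7.62, version 7.74, version 8.7]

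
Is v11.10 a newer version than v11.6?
Yes. Version numbers are compared segment by segment as integers, not as decimals: minor version 10 > 6, so v11.10 > v11.6 (even though the decimal 11.10 < 11.6).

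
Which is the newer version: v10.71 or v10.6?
v10.71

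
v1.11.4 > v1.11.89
False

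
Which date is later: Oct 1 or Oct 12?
Oct 12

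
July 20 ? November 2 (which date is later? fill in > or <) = <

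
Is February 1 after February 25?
No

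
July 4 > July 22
False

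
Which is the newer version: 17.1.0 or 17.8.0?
17.8.0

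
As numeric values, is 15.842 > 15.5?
True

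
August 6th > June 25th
True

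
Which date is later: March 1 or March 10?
March 10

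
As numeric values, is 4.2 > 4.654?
False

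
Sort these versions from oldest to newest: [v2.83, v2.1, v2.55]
[v2.1, v2.55, v2.83]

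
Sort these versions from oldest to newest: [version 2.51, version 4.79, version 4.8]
[version 2.51, version 4.8, version 4.79]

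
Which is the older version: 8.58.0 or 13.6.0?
8.58.0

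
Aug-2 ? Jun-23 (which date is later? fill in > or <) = >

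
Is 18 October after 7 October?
Yes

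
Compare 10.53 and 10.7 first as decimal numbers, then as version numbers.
As decimals: 10.53 < 10.7. As versions: v10.53 > v10.7 (minor version 53 > 7).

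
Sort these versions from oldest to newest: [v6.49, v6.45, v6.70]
[v6.45, v6.49, v6.70]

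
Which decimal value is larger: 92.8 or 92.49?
92.8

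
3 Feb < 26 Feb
True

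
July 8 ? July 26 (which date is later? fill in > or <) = <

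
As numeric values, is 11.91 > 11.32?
True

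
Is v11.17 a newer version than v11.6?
Yes. Version numbers are compared segment by segment as integers, not as decimals: minor version 17 > 6, so v11.17 > v11.6 (even though the decimal 11.17 < 11.6).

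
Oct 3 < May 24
False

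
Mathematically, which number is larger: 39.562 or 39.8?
39.8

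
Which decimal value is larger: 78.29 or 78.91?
78.91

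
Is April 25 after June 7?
No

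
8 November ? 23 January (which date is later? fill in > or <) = >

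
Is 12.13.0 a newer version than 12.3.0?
Yes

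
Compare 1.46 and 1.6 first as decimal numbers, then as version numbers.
As decimals: 1.46 < 1.6. As versions: v1.46 > v1.6 (minor version 46 > 6).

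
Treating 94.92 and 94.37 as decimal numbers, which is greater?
94.92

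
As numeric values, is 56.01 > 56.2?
False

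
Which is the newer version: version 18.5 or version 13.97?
version 18.5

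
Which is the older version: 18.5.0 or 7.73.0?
7.73.0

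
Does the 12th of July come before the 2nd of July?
No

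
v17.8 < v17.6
False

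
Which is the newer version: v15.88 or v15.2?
v15.88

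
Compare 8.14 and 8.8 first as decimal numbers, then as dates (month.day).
As decimals: 8.14 < 8.8. As dates: 8/14 is later than 8/8 (day 14 > day 8).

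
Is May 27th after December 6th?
No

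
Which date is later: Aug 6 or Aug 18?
Aug 18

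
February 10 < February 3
False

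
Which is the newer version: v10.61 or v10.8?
v10.61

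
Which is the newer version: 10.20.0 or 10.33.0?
10.33.0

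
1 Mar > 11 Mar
False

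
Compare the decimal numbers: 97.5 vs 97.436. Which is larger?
97.5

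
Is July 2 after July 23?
No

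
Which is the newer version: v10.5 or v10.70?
v10.70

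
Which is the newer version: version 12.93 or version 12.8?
version 12.93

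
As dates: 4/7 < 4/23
True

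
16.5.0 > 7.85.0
True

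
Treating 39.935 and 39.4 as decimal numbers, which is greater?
39.935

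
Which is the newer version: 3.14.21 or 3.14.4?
3.14.21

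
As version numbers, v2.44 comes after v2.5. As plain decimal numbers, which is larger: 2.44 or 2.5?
2.5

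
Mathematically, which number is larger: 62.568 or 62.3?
62.568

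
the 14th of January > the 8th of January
True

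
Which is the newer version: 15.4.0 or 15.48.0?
15.48.0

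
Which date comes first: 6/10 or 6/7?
6/7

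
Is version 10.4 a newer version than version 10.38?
No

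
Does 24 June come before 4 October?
Yes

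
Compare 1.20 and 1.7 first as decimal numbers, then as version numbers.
As decimals: 1.20 < 1.7. As versions: v1.20 > v1.7 (minor version 20 > 7).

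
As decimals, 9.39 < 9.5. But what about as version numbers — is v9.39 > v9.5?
True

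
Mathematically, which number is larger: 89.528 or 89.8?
89.8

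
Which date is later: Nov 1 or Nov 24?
Nov 24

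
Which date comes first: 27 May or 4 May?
4 May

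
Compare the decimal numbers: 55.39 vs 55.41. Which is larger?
55.41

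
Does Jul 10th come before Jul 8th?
No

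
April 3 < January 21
False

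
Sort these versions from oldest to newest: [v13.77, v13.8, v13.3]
[v13.3, v13.8, v13.77]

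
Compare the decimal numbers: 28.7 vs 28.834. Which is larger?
28.834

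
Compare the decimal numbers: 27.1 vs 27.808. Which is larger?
27.808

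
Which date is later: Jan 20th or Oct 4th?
Oct 4th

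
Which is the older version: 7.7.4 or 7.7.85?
7.7.4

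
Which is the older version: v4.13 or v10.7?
v4.13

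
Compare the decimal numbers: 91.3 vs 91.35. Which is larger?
91.35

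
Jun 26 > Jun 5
True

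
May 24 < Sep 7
True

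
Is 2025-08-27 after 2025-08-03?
Yes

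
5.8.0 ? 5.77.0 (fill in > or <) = <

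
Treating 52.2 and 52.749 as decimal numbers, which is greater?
52.749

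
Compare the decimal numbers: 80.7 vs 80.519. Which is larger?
80.7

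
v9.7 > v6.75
True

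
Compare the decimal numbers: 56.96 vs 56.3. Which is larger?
56.96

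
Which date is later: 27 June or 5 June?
27 June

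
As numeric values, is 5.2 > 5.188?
True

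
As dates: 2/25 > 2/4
True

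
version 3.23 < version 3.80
True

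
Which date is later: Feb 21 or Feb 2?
Feb 21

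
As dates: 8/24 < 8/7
False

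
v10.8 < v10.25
True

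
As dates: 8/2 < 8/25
True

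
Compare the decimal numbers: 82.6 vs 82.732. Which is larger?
82.732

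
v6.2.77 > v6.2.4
True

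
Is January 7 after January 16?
No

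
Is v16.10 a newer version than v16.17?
No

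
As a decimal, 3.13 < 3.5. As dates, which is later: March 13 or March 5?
March 13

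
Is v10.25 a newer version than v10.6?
Yes. Version numbers are compared segment by segment as integers, not as decimals: minor version 25 > 6, so v10.25 > v10.6 (even though the decimal 10.25 < 10.6).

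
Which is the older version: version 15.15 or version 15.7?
version 15.7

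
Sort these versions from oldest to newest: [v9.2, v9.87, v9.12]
[v9.2, v9.12, v9.87]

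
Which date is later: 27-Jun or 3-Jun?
27-Jun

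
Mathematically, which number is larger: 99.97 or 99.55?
99.97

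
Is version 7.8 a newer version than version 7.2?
Yes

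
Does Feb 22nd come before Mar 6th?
Yes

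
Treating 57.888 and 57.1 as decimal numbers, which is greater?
57.888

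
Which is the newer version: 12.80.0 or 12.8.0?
12.80.0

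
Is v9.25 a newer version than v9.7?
Yes. Version numbers are compared segment by segment as integers, not as decimals: minor version 25 > 7, so v9.25 > v9.7 (even though the decimal 9.25 < 9.7).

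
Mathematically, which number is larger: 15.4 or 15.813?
15.813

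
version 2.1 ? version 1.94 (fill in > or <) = >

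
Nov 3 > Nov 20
False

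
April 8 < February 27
False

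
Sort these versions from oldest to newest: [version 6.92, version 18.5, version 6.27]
[version 6.27, version 6.92, version 18.5]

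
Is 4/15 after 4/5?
Yes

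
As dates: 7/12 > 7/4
True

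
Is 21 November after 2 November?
Yes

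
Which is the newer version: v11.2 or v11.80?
v11.80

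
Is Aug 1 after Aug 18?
No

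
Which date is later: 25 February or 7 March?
7 March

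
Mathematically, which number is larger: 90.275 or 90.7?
90.7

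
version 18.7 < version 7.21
False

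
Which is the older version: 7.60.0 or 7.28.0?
7.28.0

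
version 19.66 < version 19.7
False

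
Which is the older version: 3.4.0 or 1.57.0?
1.57.0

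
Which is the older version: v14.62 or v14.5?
v14.5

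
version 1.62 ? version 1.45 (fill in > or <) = >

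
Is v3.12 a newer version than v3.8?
Yes. Version numbers are compared segment by segment as integers, not as decimals: minor version 12 > 8, so v3.12 > v3.8 (even though the decimal 3.12 < 3.8).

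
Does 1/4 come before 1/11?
Yes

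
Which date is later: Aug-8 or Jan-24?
Aug-8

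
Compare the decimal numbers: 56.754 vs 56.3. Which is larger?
56.754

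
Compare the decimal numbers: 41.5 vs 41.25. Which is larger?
41.5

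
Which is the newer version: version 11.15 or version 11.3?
version 11.15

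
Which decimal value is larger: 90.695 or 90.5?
90.695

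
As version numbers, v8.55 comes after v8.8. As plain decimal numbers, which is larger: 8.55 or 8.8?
8.8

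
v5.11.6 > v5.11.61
False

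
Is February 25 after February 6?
Yes. Day 25 comes after day 6 in February — this is a date comparison, not a decimal one (the decimal 2.25 would be smaller than 2.6).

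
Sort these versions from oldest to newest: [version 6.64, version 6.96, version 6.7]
[version 6.7, version 6.64, version 6.96]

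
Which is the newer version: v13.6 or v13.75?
v13.75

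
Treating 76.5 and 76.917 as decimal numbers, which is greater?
76.917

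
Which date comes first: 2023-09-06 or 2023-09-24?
2023-09-06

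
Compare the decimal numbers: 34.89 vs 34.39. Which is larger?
34.89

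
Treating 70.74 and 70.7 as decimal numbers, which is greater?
70.74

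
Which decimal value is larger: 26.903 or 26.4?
26.903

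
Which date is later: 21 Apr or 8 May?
8 May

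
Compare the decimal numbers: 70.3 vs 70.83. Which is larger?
70.83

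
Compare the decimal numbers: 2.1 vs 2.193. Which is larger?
2.193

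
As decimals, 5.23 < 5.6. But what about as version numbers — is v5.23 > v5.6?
True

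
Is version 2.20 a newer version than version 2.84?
No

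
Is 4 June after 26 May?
Yes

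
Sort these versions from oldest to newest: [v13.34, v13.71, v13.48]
[v13.34, v13.48, v13.71]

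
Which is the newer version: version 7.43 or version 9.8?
version 9.8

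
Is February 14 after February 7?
Yes. Day 14 comes after day 7 in February — this is a date comparison, not a decimal one (the decimal 2.14 would be smaller than 2.7).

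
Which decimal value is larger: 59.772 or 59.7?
59.772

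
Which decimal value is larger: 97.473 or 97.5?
97.5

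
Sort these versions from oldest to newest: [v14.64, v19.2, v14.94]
[v14.64, v14.94, v19.2]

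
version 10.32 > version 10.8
True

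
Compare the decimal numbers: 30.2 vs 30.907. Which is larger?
30.907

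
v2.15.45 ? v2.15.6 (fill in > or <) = >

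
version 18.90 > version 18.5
True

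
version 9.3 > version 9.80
False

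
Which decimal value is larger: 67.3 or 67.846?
67.846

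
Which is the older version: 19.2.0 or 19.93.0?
19.2.0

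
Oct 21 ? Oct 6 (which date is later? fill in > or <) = >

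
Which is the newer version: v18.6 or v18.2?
v18.6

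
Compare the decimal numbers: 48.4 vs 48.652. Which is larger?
48.652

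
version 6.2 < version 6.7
True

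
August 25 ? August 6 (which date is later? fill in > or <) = >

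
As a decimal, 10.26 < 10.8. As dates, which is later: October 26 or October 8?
October 26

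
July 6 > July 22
False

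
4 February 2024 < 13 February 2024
True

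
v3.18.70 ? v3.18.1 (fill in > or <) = >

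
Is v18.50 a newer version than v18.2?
Yes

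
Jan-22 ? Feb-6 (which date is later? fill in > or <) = <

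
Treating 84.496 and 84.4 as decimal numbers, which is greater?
84.496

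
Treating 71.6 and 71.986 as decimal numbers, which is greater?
71.986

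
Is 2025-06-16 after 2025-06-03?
Yes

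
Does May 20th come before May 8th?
No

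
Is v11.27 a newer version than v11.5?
Yes. Version numbers are compared segment by segment as integers, not as decimals: minor version 27 > 5, so v11.27 > v11.5 (even though the decimal 11.27 < 11.5).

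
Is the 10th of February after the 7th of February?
Yes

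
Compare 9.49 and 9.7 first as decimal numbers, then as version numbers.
As decimals: 9.49 < 9.7. As versions: v9.49 > v9.7 (minor version 49 > 7).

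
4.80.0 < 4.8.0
False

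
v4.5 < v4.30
True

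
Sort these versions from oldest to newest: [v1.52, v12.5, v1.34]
[v1.34, v1.52, v12.5]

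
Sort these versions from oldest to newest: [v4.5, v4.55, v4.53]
[v4.5, v4.53, v4.55]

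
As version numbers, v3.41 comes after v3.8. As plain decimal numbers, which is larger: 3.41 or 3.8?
3.8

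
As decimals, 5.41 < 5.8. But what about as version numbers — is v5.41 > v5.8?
True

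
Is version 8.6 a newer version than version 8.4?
Yes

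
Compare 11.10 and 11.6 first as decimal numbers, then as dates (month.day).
As decimals: 11.10 < 11.6. As dates: 11/10 is later than 11/6 (day 10 > day 6).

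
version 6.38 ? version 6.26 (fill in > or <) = >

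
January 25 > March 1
False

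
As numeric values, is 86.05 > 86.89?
False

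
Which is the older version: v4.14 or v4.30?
v4.14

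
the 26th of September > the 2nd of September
True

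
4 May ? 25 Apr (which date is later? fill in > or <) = >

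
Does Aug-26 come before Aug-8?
No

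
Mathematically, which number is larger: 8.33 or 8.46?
8.46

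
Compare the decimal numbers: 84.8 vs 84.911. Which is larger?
84.911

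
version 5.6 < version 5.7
True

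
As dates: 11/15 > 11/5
True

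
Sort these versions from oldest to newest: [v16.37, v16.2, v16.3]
[v16.2, v16.3, v16.37]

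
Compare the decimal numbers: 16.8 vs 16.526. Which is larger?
16.8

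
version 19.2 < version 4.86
False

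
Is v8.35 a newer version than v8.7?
Yes. Version numbers are compared segment by segment as integers, not as decimals: minor version 35 > 7, so v8.35 > v8.7 (even though the decimal 8.35 < 8.7).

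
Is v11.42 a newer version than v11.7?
Yes. Version numbers are compared segment by segment as integers, not as decimals: minor version 42 > 7, so v11.42 > v11.7 (even though the decimal 11.42 < 11.7).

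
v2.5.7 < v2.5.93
True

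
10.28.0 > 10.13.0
True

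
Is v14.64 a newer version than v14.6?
Yes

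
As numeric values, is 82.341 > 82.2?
True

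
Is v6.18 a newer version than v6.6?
Yes. Version numbers are compared segment by segment as integers, not as decimals: minor version 18 > 6, so v6.18 > v6.6 (even though the decimal 6.18 < 6.6).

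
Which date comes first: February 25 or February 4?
February 4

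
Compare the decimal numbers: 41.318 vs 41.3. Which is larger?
41.318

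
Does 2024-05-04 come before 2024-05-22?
Yes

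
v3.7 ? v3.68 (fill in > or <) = <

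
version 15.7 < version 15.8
True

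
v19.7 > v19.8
False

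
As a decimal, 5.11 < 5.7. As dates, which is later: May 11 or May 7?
May 11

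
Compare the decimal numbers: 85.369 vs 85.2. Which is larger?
85.369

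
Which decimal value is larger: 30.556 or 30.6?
30.6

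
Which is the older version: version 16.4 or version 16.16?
version 16.4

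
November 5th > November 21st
False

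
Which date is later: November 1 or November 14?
November 14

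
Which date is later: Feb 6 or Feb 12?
Feb 12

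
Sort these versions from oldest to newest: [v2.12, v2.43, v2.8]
[v2.8, v2.12, v2.43]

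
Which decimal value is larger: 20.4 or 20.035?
20.4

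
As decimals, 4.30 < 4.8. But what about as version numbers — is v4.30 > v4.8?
True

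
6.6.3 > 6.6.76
False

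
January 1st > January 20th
False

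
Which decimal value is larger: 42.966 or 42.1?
42.966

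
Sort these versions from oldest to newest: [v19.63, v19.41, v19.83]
[v19.41, v19.63, v19.83]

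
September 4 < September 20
True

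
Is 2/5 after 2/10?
No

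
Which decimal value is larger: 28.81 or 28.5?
28.81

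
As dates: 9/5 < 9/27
True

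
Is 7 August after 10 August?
No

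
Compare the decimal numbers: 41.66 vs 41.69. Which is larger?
41.69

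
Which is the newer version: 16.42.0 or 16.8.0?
16.42.0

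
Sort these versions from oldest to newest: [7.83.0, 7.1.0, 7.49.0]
[7.1.0, 7.49.0, 7.83.0]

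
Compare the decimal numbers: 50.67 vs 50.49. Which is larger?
50.67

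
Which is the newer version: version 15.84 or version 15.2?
version 15.84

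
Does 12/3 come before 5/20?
No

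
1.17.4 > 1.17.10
False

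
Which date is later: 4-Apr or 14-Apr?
14-Apr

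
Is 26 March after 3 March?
Yes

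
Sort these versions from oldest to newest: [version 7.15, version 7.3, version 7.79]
[version 7.3, version 7.15, version 7.79]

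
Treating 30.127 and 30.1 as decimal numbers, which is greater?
30.127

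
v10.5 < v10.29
True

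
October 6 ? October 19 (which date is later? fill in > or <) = <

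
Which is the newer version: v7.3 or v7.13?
v7.13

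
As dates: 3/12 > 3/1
True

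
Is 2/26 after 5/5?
No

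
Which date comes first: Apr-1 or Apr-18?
Apr-1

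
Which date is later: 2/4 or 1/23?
2/4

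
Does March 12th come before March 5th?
No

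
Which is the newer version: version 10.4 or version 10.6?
version 10.6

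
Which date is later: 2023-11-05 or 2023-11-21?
2023-11-21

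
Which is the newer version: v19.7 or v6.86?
v19.7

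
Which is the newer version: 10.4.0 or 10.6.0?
10.6.0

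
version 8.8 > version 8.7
True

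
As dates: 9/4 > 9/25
False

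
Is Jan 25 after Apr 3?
No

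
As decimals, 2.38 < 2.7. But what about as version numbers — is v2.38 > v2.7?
True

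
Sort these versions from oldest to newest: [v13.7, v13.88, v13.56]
[v13.7, v13.56, v13.88]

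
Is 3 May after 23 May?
No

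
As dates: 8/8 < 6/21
False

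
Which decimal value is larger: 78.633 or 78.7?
78.7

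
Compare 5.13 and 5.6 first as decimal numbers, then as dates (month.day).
As decimals: 5.13 < 5.6. As dates: 5/13 is later than 5/6 (day 13 > day 6).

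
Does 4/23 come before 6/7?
Yes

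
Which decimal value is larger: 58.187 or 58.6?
58.6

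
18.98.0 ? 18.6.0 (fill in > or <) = >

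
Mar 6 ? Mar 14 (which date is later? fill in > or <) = <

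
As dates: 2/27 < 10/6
True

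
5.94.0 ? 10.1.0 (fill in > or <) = <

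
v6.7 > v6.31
False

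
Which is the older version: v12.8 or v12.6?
v12.6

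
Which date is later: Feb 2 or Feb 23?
Feb 23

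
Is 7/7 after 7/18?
No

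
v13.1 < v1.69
False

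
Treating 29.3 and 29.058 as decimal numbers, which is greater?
29.3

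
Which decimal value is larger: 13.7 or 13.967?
13.967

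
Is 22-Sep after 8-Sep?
Yes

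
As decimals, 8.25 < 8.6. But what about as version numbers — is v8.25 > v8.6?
True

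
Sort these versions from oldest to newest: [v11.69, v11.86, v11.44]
[v11.44, v11.69, v11.86]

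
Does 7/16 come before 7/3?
No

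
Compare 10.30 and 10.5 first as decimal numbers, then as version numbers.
As decimals: 10.30 < 10.5. As versions: v10.30 > v10.5 (minor version 30 > 5).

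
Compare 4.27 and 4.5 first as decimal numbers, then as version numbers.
As decimals: 4.27 < 4.5. As versions: v4.27 > v4.5 (minor version 27 > 5).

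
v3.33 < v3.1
False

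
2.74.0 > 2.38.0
True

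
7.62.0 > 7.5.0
True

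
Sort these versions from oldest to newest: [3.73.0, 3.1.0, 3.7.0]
[3.1.0, 3.7.0, 3.73.0]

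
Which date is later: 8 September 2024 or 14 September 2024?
14 September 2024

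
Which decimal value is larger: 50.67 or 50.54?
50.67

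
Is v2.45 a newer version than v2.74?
No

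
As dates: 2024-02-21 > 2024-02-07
True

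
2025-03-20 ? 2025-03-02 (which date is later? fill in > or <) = >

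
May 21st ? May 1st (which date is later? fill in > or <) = >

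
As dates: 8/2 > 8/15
False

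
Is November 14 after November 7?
Yes. Day 14 comes after day 7 in November — this is a date comparison, not a decimal one (the decimal 11.14 would be smaller than 11.7).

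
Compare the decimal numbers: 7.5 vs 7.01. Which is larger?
7.5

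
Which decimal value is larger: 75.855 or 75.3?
75.855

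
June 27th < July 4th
True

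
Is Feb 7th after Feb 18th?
No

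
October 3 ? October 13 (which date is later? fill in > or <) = <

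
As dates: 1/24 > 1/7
True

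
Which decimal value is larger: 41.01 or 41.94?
41.94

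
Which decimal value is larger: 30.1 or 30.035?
30.1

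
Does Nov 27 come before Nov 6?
No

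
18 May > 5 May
True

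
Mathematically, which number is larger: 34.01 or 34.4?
34.4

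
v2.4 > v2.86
False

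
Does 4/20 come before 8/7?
Yes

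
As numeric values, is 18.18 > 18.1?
True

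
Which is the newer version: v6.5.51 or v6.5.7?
v6.5.51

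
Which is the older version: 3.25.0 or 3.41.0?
3.25.0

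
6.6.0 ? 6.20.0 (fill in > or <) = <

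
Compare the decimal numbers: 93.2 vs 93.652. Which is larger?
93.652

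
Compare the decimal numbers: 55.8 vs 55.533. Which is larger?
55.8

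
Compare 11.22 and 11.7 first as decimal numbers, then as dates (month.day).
As decimals: 11.22 < 11.7. As dates: 11/22 is later than 11/7 (day 22 > day 7).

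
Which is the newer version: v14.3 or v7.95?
v14.3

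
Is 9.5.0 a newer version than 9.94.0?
No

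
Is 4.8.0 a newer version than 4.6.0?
Yes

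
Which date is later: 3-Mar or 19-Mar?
19-Mar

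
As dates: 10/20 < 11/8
True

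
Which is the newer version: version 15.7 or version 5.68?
version 15.7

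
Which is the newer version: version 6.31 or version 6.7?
version 6.31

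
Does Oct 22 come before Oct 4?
No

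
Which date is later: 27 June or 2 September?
2 September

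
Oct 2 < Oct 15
True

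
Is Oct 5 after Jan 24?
Yes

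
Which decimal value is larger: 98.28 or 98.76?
98.76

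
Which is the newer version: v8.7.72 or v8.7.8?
v8.7.72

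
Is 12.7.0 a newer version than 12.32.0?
No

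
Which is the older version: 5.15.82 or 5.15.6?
5.15.6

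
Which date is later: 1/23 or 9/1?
9/1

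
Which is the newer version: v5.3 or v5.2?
v5.3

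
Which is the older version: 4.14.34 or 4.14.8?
4.14.8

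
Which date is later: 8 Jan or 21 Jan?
21 Jan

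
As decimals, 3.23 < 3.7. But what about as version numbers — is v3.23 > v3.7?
True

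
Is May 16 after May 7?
Yes. Day 16 comes after day 7 in May — this is a date comparison, not a decimal one (the decimal 5.16 would be smaller than 5.7).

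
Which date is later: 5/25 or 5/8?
5/25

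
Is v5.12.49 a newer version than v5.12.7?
Yes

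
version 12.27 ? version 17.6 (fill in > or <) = <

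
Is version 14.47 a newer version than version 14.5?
Yes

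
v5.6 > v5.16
False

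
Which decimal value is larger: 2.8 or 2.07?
2.8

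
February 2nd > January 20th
True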